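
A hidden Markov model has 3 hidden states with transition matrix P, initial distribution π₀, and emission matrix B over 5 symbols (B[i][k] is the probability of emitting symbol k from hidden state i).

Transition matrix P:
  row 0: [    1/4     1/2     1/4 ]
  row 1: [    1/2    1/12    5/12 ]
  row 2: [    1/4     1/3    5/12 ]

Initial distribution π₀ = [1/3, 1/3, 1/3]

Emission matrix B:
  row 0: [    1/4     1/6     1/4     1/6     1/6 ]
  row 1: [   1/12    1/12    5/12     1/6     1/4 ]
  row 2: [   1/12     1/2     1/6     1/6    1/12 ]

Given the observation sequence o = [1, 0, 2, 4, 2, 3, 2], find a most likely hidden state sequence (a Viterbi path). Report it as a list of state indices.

t=0: δ = [5.556e-02, 2.778e-02, 1.667e-01]  (obs o_0=1)
t=1: δ = [1.042e-02, 4.630e-03, 5.787e-03]  ψ = [2, 2, 2]  (obs o_1=0)
t=2: δ = [6.510e-04, 2.170e-03, 4.340e-04]  ψ = [0, 0, 0]  (obs o_2=2)
t=3: δ = [1.808e-04, 8.138e-05, 7.535e-05]  ψ = [1, 0, 1]  (obs o_3=4)
t=4: δ = [1.130e-05, 3.768e-05, 7.535e-06]  ψ = [0, 0, 0]  (obs o_4=2)
t=5: δ = [3.140e-06, 9.419e-07, 2.616e-06]  ψ = [1, 0, 1]  (obs o_5=3)
t=6: δ = [1.962e-07, 6.541e-07, 1.817e-07]  ψ = [0, 0, 2]  (obs o_6=2)
backtrack: best end state = 1; path = [2, 0, 1, 0, 1, 0, 1]

path = [2, 0, 1, 0, 1, 0, 1]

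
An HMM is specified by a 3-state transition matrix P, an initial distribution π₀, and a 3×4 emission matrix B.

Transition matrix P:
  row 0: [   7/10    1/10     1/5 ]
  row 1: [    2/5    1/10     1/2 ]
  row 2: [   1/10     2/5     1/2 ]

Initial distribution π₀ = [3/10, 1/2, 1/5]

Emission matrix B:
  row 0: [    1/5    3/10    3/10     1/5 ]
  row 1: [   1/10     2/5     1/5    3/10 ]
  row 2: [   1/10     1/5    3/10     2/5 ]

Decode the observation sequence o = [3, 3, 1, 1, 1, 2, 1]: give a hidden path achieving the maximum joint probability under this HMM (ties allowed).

t=0: δ = [6.000e-02, 1.500e-01, 8.000e-02]  (obs o_0=3)
t=1: δ = [1.200e-02, 9.600e-03, 3.000e-02]  ψ = [1, 2, 1]  (obs o_1=3)
t=2: δ = [2.520e-03, 4.800e-03, 3.000e-03]  ψ = [0, 2, 2]  (obs o_2=1)
t=3: δ = [5.760e-04, 4.800e-04, 4.800e-04]  ψ = [1, 2, 1]  (obs o_3=1)
t=4: δ = [1.210e-04, 7.680e-05, 4.800e-05]  ψ = [0, 2, 1]  (obs o_4=1)
t=5: δ = [2.540e-05, 3.840e-06, 1.152e-05]  ψ = [0, 2, 1]  (obs o_5=2)
t=6: δ = [5.334e-06, 1.843e-06, 1.152e-06]  ψ = [0, 2, 2]  (obs o_6=1)
backtrack: best end state = 0; path = [1, 2, 1, 0, 0, 0, 0]

path = [1, 2, 1, 0, 0, 0, 0]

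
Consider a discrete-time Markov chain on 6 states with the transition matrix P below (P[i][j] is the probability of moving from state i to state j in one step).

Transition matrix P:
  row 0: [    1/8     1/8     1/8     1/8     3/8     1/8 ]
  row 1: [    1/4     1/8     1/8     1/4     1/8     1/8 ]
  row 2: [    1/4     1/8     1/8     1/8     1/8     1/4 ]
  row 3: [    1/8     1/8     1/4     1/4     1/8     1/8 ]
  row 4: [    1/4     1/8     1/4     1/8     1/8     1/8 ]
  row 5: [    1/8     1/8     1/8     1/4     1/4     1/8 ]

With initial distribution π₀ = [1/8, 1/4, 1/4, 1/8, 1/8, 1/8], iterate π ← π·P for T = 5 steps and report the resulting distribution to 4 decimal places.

π = [0.1858, 0.1250, 0.1714, 0.1816, 0.1898, 0.1464]

t=0: π = [0.1250, 0.2500, 0.2500, 0.1250, 0.1250, 0.1250]
t=1: π = [0.2031, 0.1250, 0.1563, 0.1875, 0.1719, 0.1563]
t=2: π = [0.1816, 0.1250, 0.1699, 0.1836, 0.1953, 0.1445]
t=3: π = [0.1863, 0.1250, 0.1724, 0.1816, 0.1885, 0.1462]
t=4: π = [0.1857, 0.1250, 0.1713, 0.1816, 0.1898, 0.1465]
t=5: π = [0.1858, 0.1250, 0.1714, 0.1816, 0.1898, 0.1464]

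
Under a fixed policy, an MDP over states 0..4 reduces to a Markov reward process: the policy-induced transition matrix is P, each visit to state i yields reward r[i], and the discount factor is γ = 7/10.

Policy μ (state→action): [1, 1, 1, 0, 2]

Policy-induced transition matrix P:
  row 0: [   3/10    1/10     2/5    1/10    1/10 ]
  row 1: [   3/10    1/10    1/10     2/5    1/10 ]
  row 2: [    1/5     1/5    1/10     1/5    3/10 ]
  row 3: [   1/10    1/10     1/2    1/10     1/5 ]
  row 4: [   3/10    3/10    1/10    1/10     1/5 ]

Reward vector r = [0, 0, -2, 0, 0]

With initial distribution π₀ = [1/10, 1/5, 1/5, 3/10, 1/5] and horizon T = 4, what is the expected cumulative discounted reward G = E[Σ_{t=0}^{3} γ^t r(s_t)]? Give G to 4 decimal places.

G = -1.1485

t=0: π = [0.1000, 0.2000, 0.2000, 0.3000, 0.2000], E[r] = -0.4000, γ^t·E[r] = -0.400000, running G = -0.400000
t=1: π = [0.2200, 0.1600, 0.2500, 0.1800, 0.1900], E[r] = -0.5000, γ^t·E[r] = -0.350000, running G = -0.750000
t=2: π = [0.2390, 0.1630, 0.2380, 0.1730, 0.1870], E[r] = -0.4760, γ^t·E[r] = -0.233240, running G = -0.983240
t=3: π = [0.2416, 0.1612, 0.2409, 0.1727, 0.1836], E[r] = -0.4818, γ^t·E[r] = -0.165257, running G = -1.148497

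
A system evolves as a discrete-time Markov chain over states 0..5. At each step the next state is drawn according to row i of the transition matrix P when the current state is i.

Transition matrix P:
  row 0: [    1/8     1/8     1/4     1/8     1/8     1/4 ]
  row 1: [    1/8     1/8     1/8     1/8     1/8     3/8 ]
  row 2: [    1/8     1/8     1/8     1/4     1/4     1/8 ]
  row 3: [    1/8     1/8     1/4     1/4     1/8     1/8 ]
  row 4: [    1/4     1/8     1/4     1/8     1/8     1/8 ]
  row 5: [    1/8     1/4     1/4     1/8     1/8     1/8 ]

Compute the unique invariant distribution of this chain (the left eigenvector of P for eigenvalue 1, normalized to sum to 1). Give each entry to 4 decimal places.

Balance equations π_j = Σ_i π_i·P[i][j]:
  π_0 = 1/8·π_0 + 1/8·π_1 + 1/8·π_2 + 1/8·π_3 + 1/4·π_4 + 1/8·π_5
  π_1 = 1/8·π_0 + 1/8·π_1 + 1/8·π_2 + 1/8·π_3 + 1/8·π_4 + 1/4·π_5
  π_2 = 1/4·π_0 + 1/8·π_1 + 1/8·π_2 + 1/4·π_3 + 1/4·π_4 + 1/4·π_5
  π_3 = 1/8·π_0 + 1/8·π_1 + 1/4·π_2 + 1/4·π_3 + 1/8·π_4 + 1/8·π_5
  π_4 = 1/8·π_0 + 1/8·π_1 + 1/4·π_2 + 1/8·π_3 + 1/8·π_4 + 1/8·π_5
  normalize: π_0 + π_1 + π_2 + π_3 + π_4 + π_5 = 1
Solving the linear system gives exactly π = [5137/35713, 5267/35713, 7351/35713, 6152/35713, 5383/35713, 6423/35713].

π = [0.1438, 0.1475, 0.2058, 0.1723, 0.1507, 0.1799]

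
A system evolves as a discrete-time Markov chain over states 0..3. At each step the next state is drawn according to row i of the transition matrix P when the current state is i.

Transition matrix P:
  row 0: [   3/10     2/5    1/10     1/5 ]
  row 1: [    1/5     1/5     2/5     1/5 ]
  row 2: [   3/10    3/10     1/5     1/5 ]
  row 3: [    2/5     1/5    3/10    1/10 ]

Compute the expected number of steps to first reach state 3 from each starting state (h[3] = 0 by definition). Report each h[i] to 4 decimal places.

h = [5.0000, 5.0000, 5.0000, 0.0000]

First-step conditioning: h[3] = 0; for i ≠ 3, h[i] = 1 + Σ_k P[i][k]·h[k].
  h[0] = 1 + 3/10·h[0] + 2/5·h[1] + 1/10·h[2]
  h[1] = 1 + 1/5·h[0] + 1/5·h[1] + 2/5·h[2]
  h[2] = 1 + 3/10·h[0] + 3/10·h[1] + 1/5·h[2]
Solving the 3×3 linear system over states ≠ 3 gives exactly h = [5, 5, 5, 0] (h[3] = 0 is the target).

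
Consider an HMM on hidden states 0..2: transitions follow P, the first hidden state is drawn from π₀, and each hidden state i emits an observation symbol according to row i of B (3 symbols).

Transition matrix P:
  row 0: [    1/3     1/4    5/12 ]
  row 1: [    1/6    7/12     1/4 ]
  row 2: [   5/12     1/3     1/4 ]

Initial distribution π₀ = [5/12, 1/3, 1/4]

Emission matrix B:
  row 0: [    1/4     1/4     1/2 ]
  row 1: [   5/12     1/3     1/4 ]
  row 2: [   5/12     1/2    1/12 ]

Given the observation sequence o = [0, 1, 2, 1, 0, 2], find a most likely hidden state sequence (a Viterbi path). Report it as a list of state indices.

path = [1, 1, 1, 1, 1, 1]

t=0: δ = [1.042e-01, 1.389e-01, 1.042e-01]  (obs o_0=0)
t=1: δ = [1.085e-02, 2.701e-02, 2.170e-02]  ψ = [2, 1, 0]  (obs o_1=1)
t=2: δ = [4.521e-03, 3.938e-03, 5.626e-04]  ψ = [2, 1, 1]  (obs o_2=2)
t=3: δ = [3.768e-04, 7.658e-04, 9.419e-04]  ψ = [0, 1, 0]  (obs o_3=1)
t=4: δ = [9.811e-05, 1.861e-04, 9.811e-05]  ψ = [2, 1, 2]  (obs o_4=0)
t=5: δ = [2.044e-05, 2.714e-05, 3.878e-06]  ψ = [2, 1, 1]  (obs o_5=2)
backtrack: best end state = 1; path = [1, 1, 1, 1, 1, 1]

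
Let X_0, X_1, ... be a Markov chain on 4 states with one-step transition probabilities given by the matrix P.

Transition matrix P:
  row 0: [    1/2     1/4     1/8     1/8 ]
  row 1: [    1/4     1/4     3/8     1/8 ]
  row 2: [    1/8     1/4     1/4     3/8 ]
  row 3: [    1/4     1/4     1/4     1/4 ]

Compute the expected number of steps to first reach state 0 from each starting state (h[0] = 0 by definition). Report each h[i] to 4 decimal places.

First-step conditioning: h[0] = 0; for i ≠ 0, h[i] = 1 + Σ_k P[i][k]·h[k].
  h[1] = 1 + 1/4·h[1] + 3/8·h[2] + 1/8·h[3]
  h[2] = 1 + 1/4·h[1] + 1/4·h[2] + 3/8·h[3]
  h[3] = 1 + 1/4·h[1] + 1/4·h[2] + 1/4·h[3]
Solving the 3×3 linear system over states ≠ 0 gives exactly h = [0, 52/11, 288/55, 256/55] (h[0] = 0 is the target).

h = [0.0000, 4.7273, 5.2364, 4.6545]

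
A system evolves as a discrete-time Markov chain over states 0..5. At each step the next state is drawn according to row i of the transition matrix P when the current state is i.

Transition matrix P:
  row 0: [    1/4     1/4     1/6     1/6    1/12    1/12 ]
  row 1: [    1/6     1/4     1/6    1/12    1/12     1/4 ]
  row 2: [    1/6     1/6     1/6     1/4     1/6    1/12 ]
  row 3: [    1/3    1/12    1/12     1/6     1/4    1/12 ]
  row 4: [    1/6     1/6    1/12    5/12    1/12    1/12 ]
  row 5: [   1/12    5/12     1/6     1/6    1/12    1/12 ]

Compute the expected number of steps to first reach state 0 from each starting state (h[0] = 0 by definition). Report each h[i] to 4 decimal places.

h = [0.0000, 5.4542, 5.1868, 4.3585, 5.0594, 5.7656]

First-step conditioning: h[0] = 0; for i ≠ 0, h[i] = 1 + Σ_k P[i][k]·h[k].
  h[1] = 1 + 1/4·h[1] + 1/6·h[2] + 1/12·h[3] + 1/12·h[4] + 1/4·h[5]
  h[2] = 1 + 1/6·h[1] + 1/6·h[2] + 1/4·h[3] + 1/6·h[4] + 1/12·h[5]
  h[3] = 1 + 1/12·h[1] + 1/12·h[2] + 1/6·h[3] + 1/4·h[4] + 1/12·h[5]
  h[4] = 1 + 1/6·h[1] + 1/12·h[2] + 5/12·h[3] + 1/12·h[4] + 1/12·h[5]
  h[5] = 1 + 5/12·h[1] + 1/6·h[2] + 1/6·h[3] + 1/12·h[4] + 1/12·h[5]
Solving the 5×5 linear system over states ≠ 0 gives exactly h = [0, 86968/15945, 27568/5315, 69496/15945, 80672/15945, 30644/5315] (h[0] = 0 is the target).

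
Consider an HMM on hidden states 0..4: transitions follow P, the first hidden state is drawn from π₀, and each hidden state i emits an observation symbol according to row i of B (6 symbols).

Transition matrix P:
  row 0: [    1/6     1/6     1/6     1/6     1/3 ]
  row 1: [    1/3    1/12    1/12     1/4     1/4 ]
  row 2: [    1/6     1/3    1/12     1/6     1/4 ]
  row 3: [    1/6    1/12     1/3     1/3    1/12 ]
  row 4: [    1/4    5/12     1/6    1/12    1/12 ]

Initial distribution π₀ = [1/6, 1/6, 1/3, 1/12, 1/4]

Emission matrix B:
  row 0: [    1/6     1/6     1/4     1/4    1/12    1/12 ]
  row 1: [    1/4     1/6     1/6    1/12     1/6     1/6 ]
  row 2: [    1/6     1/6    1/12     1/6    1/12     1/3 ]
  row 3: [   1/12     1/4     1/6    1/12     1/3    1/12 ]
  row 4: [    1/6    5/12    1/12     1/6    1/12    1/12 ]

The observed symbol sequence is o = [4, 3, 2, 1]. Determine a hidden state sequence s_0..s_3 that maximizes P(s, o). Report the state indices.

path = [1, 0, 0, 4]

t=0: δ = [1.389e-02, 2.778e-02, 2.778e-02, 2.778e-02, 2.083e-02]  (obs o_0=4)
t=1: δ = [2.315e-03, 7.716e-04, 1.543e-03, 7.716e-04, 1.157e-03]  ψ = [1, 2, 3, 3, 1]  (obs o_1=3)
t=2: δ = [9.645e-05, 8.573e-05, 3.215e-05, 6.430e-05, 6.430e-05]  ψ = [0, 2, 0, 0, 0]  (obs o_2=2)
t=3: δ = [4.763e-06, 4.465e-06, 3.572e-06, 5.358e-06, 1.340e-05]  ψ = [1, 4, 3, 1, 0]  (obs o_3=1)
backtrack: best end state = 4; path = [1, 0, 0, 4]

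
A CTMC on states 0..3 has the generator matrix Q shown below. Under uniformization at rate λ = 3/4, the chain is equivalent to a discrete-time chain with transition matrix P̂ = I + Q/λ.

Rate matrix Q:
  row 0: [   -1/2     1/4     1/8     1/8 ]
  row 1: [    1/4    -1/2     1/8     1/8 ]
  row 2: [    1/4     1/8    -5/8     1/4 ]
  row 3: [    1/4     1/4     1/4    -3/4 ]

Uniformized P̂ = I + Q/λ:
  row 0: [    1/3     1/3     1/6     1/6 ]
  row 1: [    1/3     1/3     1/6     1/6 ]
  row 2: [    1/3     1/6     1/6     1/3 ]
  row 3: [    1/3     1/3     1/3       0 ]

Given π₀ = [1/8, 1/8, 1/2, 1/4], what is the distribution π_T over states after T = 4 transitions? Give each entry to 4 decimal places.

t=0: π = [0.1250, 0.1250, 0.5000, 0.2500]
t=1: π = [0.3333, 0.2500, 0.2083, 0.2083]
t=2: π = [0.3333, 0.2986, 0.2014, 0.1667]
t=3: π = [0.3333, 0.2998, 0.1944, 0.1725]
t=4: π = [0.3333, 0.3009, 0.1954, 0.1703]

π = [0.3333, 0.3009, 0.1954, 0.1703]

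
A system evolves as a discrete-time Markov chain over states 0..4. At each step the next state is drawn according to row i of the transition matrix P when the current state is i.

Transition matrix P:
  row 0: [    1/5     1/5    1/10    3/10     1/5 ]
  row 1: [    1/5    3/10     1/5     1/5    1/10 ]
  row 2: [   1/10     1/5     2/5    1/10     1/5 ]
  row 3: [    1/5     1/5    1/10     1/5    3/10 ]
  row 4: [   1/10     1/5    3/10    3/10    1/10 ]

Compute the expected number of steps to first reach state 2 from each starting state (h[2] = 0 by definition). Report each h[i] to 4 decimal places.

First-step conditioning: h[2] = 0; for i ≠ 2, h[i] = 1 + Σ_k P[i][k]·h[k].
  h[0] = 1 + 1/5·h[0] + 1/5·h[1] + 3/10·h[3] + 1/5·h[4]
  h[1] = 1 + 1/5·h[0] + 3/10·h[1] + 1/5·h[3] + 1/10·h[4]
  h[3] = 1 + 1/5·h[0] + 1/5·h[1] + 1/5·h[3] + 3/10·h[4]
  h[4] = 1 + 1/10·h[0] + 1/5·h[1] + 3/10·h[3] + 1/10·h[4]
Solving the 4×4 linear system over states ≠ 2 gives exactly h = [10890/1733, 9920/1733, 0, 10710/1733, 8910/1733] (h[2] = 0 is the target).

h = [6.2839, 5.7242, 0.0000, 6.1800, 5.1414]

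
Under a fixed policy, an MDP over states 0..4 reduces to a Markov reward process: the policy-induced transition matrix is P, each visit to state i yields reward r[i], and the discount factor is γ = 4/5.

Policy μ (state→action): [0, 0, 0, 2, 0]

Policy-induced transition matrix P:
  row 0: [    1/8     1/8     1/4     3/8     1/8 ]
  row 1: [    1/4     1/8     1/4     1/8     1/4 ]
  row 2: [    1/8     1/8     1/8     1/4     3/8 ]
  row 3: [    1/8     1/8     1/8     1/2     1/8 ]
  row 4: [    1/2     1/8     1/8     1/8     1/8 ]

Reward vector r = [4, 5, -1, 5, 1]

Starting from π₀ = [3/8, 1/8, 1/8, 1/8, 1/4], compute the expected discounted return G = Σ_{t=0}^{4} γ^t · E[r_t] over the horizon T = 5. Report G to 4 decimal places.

t=0: π = [0.3750, 0.1250, 0.1250, 0.1250, 0.2500], E[r] = 2.8750, γ^t·E[r] = 2.875000, running G = 2.875000
t=1: π = [0.2344, 0.1250, 0.1875, 0.2813, 0.1719], E[r] = 2.9531, γ^t·E[r] = 2.362500, running G = 5.237500
t=2: π = [0.2051, 0.1250, 0.1699, 0.3125, 0.1875], E[r] = 3.0254, γ^t·E[r] = 1.936250, running G = 7.173750
t=3: π = [0.2109, 0.1250, 0.1663, 0.3147, 0.1831], E[r] = 3.0591, γ^t·E[r] = 1.566250, running G = 8.740000
t=4: π = [0.2093, 0.1250, 0.1670, 0.3165, 0.1822], E[r] = 3.0600, γ^t·E[r] = 1.253375, running G = 9.993375

G = 9.9934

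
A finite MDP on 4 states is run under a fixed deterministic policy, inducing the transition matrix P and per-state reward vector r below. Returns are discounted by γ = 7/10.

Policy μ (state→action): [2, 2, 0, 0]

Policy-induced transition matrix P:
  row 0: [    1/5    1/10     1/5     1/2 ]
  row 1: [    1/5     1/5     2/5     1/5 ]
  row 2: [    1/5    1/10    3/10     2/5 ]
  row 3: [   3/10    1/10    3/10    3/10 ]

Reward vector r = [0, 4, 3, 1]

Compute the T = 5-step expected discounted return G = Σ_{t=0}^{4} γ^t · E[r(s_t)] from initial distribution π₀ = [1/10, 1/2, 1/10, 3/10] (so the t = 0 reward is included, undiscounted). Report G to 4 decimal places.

G = 5.7396

t=0: π = [0.1000, 0.5000, 0.1000, 0.3000], E[r] = 2.6000, γ^t·E[r] = 2.600000, running G = 2.600000
t=1: π = [0.2300, 0.1500, 0.3400, 0.2800], E[r] = 1.9000, γ^t·E[r] = 1.330000, running G = 3.930000
t=2: π = [0.2280, 0.1150, 0.2920, 0.3650], E[r] = 1.7010, γ^t·E[r] = 0.833490, running G = 4.763490
t=3: π = [0.2365, 0.1115, 0.2887, 0.3633], E[r] = 1.6754, γ^t·E[r] = 0.574662, running G = 5.338152
t=4: π = [0.2363, 0.1112, 0.2875, 0.3650], E[r] = 1.6721, γ^t·E[r] = 0.401476, running G = 5.739628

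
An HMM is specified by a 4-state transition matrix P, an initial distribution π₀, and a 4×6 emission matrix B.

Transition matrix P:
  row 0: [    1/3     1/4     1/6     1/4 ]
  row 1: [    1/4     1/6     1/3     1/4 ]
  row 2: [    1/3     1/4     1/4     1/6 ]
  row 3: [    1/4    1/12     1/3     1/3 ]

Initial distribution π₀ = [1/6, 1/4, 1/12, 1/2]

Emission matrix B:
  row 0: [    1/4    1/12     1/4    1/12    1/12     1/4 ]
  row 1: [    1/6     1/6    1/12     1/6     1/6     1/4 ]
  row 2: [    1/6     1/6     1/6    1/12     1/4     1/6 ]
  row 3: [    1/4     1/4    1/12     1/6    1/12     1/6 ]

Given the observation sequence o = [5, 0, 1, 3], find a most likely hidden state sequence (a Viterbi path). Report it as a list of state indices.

t=0: δ = [4.167e-02, 6.250e-02, 1.389e-02, 8.333e-02]  (obs o_0=5)
t=1: δ = [5.208e-03, 1.736e-03, 4.630e-03, 6.944e-03]  ψ = [3, 0, 3, 3]  (obs o_1=0)
t=2: δ = [1.447e-04, 2.170e-04, 3.858e-04, 5.787e-04]  ψ = [0, 0, 3, 3]  (obs o_2=1)
t=3: δ = [1.206e-05, 1.608e-05, 1.608e-05, 3.215e-05]  ψ = [3, 2, 3, 3]  (obs o_3=3)
backtrack: best end state = 3; path = [3, 3, 3, 3]

path = [3, 3, 3, 3]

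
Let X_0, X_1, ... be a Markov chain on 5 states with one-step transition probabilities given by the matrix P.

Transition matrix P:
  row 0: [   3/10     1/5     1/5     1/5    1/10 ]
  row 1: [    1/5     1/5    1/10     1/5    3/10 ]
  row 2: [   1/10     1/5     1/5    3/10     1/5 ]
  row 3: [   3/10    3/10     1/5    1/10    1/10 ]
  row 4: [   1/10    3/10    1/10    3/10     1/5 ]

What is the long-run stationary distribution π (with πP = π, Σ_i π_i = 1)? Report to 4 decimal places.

π = [0.2081, 0.2395, 0.1579, 0.2127, 0.1819]

Balance equations π_j = Σ_i π_i·P[i][j]:
  π_0 = 3/10·π_0 + 1/5·π_1 + 1/10·π_2 + 3/10·π_3 + 1/10·π_4
  π_1 = 1/5·π_0 + 1/5·π_1 + 1/5·π_2 + 3/10·π_3 + 3/10·π_4
  π_2 = 1/5·π_0 + 1/10·π_1 + 1/5·π_2 + 1/5·π_3 + 1/10·π_4
  π_3 = 1/5·π_0 + 1/5·π_1 + 3/10·π_2 + 1/10·π_3 + 3/10·π_4
  normalize: π_0 + π_1 + π_2 + π_3 + π_4 = 1
Solving the linear system gives exactly π = [2038/9793, 335/1399, 1546/9793, 2083/9793, 1781/9793].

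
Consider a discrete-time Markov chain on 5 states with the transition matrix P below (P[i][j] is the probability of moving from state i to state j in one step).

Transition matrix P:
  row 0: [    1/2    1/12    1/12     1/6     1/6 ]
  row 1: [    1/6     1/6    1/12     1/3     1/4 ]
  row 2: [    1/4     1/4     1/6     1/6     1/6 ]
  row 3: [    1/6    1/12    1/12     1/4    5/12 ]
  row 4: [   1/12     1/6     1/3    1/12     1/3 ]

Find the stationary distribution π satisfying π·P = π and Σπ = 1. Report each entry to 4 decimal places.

Balance equations π_j = Σ_i π_i·P[i][j]:
  π_0 = 1/2·π_0 + 1/6·π_1 + 1/4·π_2 + 1/6·π_3 + 1/12·π_4
  π_1 = 1/12·π_0 + 1/6·π_1 + 1/4·π_2 + 1/12·π_3 + 1/6·π_4
  π_2 = 1/12·π_0 + 1/12·π_1 + 1/6·π_2 + 1/12·π_3 + 1/3·π_4
  π_3 = 1/6·π_0 + 1/3·π_1 + 1/6·π_2 + 1/4·π_3 + 1/12·π_4
  normalize: π_0 + π_1 + π_2 + π_3 + π_4 = 1
Solving the linear system gives exactly π = [1585/6692, 1945/13384, 2201/13384, 2459/13384, 3609/13384].

π = [0.2368, 0.1453, 0.1645, 0.1837, 0.2697]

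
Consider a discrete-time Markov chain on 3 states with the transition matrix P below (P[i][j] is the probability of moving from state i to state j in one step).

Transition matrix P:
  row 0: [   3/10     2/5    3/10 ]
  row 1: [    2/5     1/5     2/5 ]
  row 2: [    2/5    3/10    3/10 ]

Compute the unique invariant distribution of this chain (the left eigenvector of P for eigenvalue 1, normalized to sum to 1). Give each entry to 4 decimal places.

Balance equations π_j = Σ_i π_i·P[i][j]:
  π_0 = 3/10·π_0 + 2/5·π_1 + 2/5·π_2
  π_1 = 2/5·π_0 + 1/5·π_1 + 3/10·π_2
  normalize: π_0 + π_1 + π_2 = 1
Solving the linear system gives exactly π = [4/11, 37/121, 40/121].

π = [0.3636, 0.3058, 0.3306]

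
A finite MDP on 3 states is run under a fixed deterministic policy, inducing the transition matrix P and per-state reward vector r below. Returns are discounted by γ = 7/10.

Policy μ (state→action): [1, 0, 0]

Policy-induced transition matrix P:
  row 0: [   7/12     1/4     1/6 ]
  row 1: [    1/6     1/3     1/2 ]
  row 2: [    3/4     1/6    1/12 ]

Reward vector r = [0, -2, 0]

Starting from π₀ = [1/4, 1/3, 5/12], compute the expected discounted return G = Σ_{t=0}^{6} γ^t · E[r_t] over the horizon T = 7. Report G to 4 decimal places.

t=0: π = [0.2500, 0.3333, 0.4167], E[r] = -0.6667, γ^t·E[r] = -0.666667, running G = -0.666667
t=1: π = [0.5139, 0.2431, 0.2431], E[r] = -0.4861, γ^t·E[r] = -0.340278, running G = -1.006944
t=2: π = [0.5226, 0.2500, 0.2274], E[r] = -0.5000, γ^t·E[r] = -0.245000, running G = -1.251944
t=3: π = [0.5171, 0.2519, 0.2310], E[r] = -0.5038, γ^t·E[r] = -0.172790, running G = -1.424735
t=4: π = [0.5169, 0.2517, 0.2314], E[r] = -0.5035, γ^t·E[r] = -0.120884, running G = -1.545618
t=5: π = [0.5170, 0.2517, 0.2313], E[r] = -0.5034, γ^t·E[r] = -0.084605, running G = -1.630224
t=6: π = [0.5170, 0.2517, 0.2313], E[r] = -0.5034, γ^t·E[r] = -0.059224, running G = -1.689448

G = -1.6894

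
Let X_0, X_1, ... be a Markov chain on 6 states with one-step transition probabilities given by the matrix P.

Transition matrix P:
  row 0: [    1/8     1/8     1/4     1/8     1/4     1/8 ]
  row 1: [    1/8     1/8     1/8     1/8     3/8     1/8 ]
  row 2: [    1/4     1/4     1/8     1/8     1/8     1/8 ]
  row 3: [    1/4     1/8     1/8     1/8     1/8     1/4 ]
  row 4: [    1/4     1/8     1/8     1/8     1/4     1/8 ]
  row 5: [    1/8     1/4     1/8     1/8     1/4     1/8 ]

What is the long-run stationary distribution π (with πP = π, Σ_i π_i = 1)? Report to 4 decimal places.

Balance equations π_j = Σ_i π_i·P[i][j]:
  π_0 = 1/8·π_0 + 1/8·π_1 + 1/4·π_2 + 1/4·π_3 + 1/4·π_4 + 1/8·π_5
  π_1 = 1/8·π_0 + 1/8·π_1 + 1/4·π_2 + 1/8·π_3 + 1/8·π_4 + 1/4·π_5
  π_2 = 1/4·π_0 + 1/8·π_1 + 1/8·π_2 + 1/8·π_3 + 1/8·π_4 + 1/8·π_5
  π_3 = 1/8·π_0 + 1/8·π_1 + 1/8·π_2 + 1/8·π_3 + 1/8·π_4 + 1/8·π_5
  π_4 = 1/4·π_0 + 3/8·π_1 + 1/8·π_2 + 1/8·π_3 + 1/4·π_4 + 1/4·π_5
  normalize: π_0 + π_1 + π_2 + π_3 + π_4 + π_5 = 1
Solving the linear system gives exactly π = [871/4616, 5951/36928, 5487/36928, 1/8, 8713/36928, 9/64].

π = [0.1887, 0.1612, 0.1486, 0.1250, 0.2359, 0.1406]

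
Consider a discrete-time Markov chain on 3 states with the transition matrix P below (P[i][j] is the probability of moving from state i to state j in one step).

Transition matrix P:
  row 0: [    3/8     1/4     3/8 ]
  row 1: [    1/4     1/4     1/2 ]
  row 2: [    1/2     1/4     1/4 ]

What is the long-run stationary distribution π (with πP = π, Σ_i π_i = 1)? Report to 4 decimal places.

Balance equations π_j = Σ_i π_i·P[i][j]:
  π_0 = 3/8·π_0 + 1/4·π_1 + 1/2·π_2
  π_1 = 1/4·π_0 + 1/4·π_1 + 1/4·π_2
  normalize: π_0 + π_1 + π_2 = 1
Solving the linear system gives exactly π = [7/18, 1/4, 13/36].

π = [0.3889, 0.2500, 0.3611]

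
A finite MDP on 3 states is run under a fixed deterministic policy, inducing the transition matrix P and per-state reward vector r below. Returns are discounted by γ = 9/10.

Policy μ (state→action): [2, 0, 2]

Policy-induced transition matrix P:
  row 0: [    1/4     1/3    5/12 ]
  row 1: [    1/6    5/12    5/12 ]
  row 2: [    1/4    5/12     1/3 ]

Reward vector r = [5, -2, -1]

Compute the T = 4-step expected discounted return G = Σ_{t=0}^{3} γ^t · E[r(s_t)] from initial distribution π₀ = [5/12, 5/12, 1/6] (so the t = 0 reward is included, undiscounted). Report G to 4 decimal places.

G = 0.8581

t=0: π = [0.4167, 0.4167, 0.1667], E[r] = 1.0833, γ^t·E[r] = 1.083333, running G = 1.083333
t=1: π = [0.2153, 0.3819, 0.4028], E[r] = -0.0903, γ^t·E[r] = -0.081250, running G = 1.002083
t=2: π = [0.2182, 0.3987, 0.3831], E[r] = -0.0897, γ^t·E[r] = -0.072656, running G = 0.929427
t=3: π = [0.2168, 0.3985, 0.3847], E[r] = -0.0978, γ^t·E[r] = -0.071332, running G = 0.858095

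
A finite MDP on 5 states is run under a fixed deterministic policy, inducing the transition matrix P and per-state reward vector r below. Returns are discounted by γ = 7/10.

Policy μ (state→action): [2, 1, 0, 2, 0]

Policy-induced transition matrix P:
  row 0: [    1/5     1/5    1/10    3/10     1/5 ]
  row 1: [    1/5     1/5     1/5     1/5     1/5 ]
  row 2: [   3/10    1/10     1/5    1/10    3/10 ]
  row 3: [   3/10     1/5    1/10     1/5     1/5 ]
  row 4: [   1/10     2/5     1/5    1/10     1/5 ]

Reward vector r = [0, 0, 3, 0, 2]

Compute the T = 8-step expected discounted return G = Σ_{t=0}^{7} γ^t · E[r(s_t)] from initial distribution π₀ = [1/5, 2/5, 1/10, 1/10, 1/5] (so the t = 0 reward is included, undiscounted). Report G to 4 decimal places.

t=0: π = [0.2000, 0.4000, 0.1000, 0.1000, 0.2000], E[r] = 0.7000, γ^t·E[r] = 0.700000, running G = 0.700000
t=1: π = [0.2000, 0.2300, 0.1700, 0.1900, 0.2100], E[r] = 0.9300, γ^t·E[r] = 0.651000, running G = 1.351000
t=2: π = [0.2150, 0.2250, 0.1610, 0.1820, 0.2170], E[r] = 0.9170, γ^t·E[r] = 0.449330, running G = 1.800330
t=3: π = [0.2126, 0.2273, 0.1603, 0.1837, 0.2161], E[r] = 0.9131, γ^t·E[r] = 0.313193, running G = 2.113523
t=4: π = [0.2128, 0.2272, 0.1604, 0.1836, 0.2160], E[r] = 0.9132, γ^t·E[r] = 0.219252, running G = 2.332775
t=5: π = [0.2128, 0.2272, 0.1604, 0.1836, 0.2160], E[r] = 0.9132, γ^t·E[r] = 0.153473, running G = 2.486249
t=6: π = [0.2128, 0.2272, 0.1604, 0.1836, 0.2160], E[r] = 0.9131, γ^t·E[r] = 0.107430, running G = 2.593679
t=7: π = [0.2128, 0.2272, 0.1604, 0.1836, 0.2160], E[r] = 0.9131, γ^t·E[r] = 0.075201, running G = 2.668880

G = 2.6689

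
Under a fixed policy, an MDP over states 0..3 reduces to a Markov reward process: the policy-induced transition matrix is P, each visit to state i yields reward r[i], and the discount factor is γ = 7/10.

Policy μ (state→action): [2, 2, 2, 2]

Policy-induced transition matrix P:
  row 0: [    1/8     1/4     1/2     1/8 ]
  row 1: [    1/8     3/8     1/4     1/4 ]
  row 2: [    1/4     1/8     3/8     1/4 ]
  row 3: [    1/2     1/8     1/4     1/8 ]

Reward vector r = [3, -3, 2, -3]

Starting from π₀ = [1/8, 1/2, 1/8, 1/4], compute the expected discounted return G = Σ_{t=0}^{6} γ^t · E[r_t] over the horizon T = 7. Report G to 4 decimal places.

G = -1.4307

t=0: π = [0.1250, 0.5000, 0.1250, 0.2500], E[r] = -1.6250, γ^t·E[r] = -1.625000, running G = -1.625000
t=1: π = [0.2344, 0.2656, 0.2969, 0.2031], E[r] = -0.1094, γ^t·E[r] = -0.076563, running G = -1.701563
t=2: π = [0.2383, 0.2207, 0.3457, 0.1953], E[r] = 0.1582, γ^t·E[r] = 0.077520, running G = -1.624043
t=3: π = [0.2415, 0.2100, 0.3528, 0.1958], E[r] = 0.2126, γ^t·E[r] = 0.072938, running G = -1.551105
t=4: π = [0.2425, 0.2077, 0.3545, 0.1953], E[r] = 0.2274, γ^t·E[r] = 0.054610, running G = -1.496495
t=5: π = [0.2426, 0.2072, 0.3549, 0.1953], E[r] = 0.2301, γ^t·E[r] = 0.038666, running G = -1.457829
t=6: π = [0.2426, 0.2071, 0.3550, 0.1953], E[r] = 0.2306, γ^t·E[r] = 0.027129, running G = -1.430700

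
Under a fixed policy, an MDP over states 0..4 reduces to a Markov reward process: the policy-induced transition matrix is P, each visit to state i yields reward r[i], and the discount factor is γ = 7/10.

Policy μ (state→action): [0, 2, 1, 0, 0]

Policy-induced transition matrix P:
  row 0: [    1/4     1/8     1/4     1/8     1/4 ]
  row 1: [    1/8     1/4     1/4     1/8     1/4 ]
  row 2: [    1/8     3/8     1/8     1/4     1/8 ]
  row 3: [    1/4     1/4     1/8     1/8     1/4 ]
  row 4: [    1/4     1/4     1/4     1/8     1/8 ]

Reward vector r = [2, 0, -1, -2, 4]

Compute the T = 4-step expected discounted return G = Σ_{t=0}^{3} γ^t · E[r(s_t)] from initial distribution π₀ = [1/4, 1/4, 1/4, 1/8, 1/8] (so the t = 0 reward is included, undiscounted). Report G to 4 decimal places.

G = 1.5345

t=0: π = [0.2500, 0.2500, 0.2500, 0.1250, 0.1250], E[r] = 0.5000, γ^t·E[r] = 0.500000, running G = 0.500000
t=1: π = [0.1875, 0.2500, 0.2031, 0.1563, 0.2031], E[r] = 0.6719, γ^t·E[r] = 0.470313, running G = 0.970313
t=2: π = [0.1934, 0.2520, 0.2051, 0.1504, 0.1992], E[r] = 0.6777, γ^t·E[r] = 0.332090, running G = 1.302402
t=3: π = [0.1929, 0.2515, 0.2056, 0.1506, 0.1995], E[r] = 0.6768, γ^t·E[r] = 0.232128, running G = 1.534530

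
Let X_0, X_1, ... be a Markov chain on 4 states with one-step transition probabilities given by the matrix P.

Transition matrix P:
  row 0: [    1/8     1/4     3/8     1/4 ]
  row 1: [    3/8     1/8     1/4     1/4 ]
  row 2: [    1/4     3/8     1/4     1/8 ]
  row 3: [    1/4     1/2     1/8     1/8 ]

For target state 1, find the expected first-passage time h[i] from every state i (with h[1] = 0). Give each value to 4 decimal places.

h = [2.9953, 0.0000, 2.7299, 2.3886]

First-step conditioning: h[1] = 0; for i ≠ 1, h[i] = 1 + Σ_k P[i][k]·h[k].
  h[0] = 1 + 1/8·h[0] + 3/8·h[2] + 1/4·h[3]
  h[2] = 1 + 1/4·h[0] + 1/4·h[2] + 1/8·h[3]
  h[3] = 1 + 1/4·h[0] + 1/8·h[2] + 1/8·h[3]
Solving the 3×3 linear system over states ≠ 1 gives exactly h = [632/211, 0, 576/211, 504/211] (h[1] = 0 is the target).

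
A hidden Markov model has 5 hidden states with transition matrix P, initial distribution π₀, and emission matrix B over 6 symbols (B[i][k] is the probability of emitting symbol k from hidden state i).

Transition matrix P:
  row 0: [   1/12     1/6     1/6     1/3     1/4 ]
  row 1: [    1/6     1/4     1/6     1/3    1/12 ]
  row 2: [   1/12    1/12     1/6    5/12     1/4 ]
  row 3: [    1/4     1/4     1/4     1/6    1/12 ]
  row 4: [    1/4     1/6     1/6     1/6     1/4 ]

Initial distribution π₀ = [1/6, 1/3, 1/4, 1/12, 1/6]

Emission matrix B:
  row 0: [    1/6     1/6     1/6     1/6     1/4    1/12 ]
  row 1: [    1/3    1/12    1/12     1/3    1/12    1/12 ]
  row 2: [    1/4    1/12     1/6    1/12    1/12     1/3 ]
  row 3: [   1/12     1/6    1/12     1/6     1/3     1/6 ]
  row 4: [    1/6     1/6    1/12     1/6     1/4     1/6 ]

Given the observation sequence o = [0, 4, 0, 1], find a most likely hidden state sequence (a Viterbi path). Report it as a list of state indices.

t=0: δ = [2.778e-02, 1.111e-01, 6.250e-02, 6.944e-03, 2.778e-02]  (obs o_0=0)
t=1: δ = [4.630e-03, 2.315e-03, 1.543e-03, 1.235e-02, 3.906e-03]  ψ = [1, 1, 1, 1, 2]  (obs o_1=4)
t=2: δ = [5.144e-04, 1.029e-03, 7.716e-04, 1.715e-04, 1.929e-04]  ψ = [3, 3, 3, 3, 0]  (obs o_2=0)
t=3: δ = [2.858e-05, 2.143e-05, 1.429e-05, 5.716e-05, 3.215e-05]  ψ = [1, 1, 1, 1, 2]  (obs o_3=1)
backtrack: best end state = 3; path = [1, 3, 1, 3]

path = [1, 3, 1, 3]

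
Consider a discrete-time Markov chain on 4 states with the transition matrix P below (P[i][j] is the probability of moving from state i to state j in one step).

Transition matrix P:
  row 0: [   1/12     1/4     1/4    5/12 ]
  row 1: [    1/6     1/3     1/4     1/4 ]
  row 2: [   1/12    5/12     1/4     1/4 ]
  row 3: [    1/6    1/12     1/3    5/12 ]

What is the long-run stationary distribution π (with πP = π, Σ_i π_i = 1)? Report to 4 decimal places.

π = [0.1325, 0.2638, 0.2772, 0.3265]

Balance equations π_j = Σ_i π_i·P[i][j]:
  π_0 = 1/12·π_0 + 1/6·π_1 + 1/12·π_2 + 1/6·π_3
  π_1 = 1/4·π_0 + 1/3·π_1 + 5/12·π_2 + 1/12·π_3
  π_2 = 1/4·π_0 + 1/4·π_1 + 1/4·π_2 + 1/3·π_3
  normalize: π_0 + π_1 + π_2 + π_3 = 1
Solving the linear system gives exactly π = [207/1562, 206/781, 433/1562, 255/781].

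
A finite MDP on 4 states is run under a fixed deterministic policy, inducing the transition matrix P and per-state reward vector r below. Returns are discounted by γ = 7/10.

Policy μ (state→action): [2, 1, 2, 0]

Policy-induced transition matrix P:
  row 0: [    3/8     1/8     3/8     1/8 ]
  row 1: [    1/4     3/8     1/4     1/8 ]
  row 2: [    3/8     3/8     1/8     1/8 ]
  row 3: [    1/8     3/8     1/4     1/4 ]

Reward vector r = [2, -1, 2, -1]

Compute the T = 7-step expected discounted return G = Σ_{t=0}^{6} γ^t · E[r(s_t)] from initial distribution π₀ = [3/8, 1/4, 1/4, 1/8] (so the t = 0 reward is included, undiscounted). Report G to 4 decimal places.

t=0: π = [0.3750, 0.2500, 0.2500, 0.1250], E[r] = 0.8750, γ^t·E[r] = 0.875000, running G = 0.875000
t=1: π = [0.3125, 0.2813, 0.2656, 0.1406], E[r] = 0.7344, γ^t·E[r] = 0.514063, running G = 1.389063
t=2: π = [0.3047, 0.2969, 0.2559, 0.1426], E[r] = 0.6816, γ^t·E[r] = 0.334004, running G = 1.723066
t=3: π = [0.3022, 0.2988, 0.2561, 0.1428], E[r] = 0.6750, γ^t·E[r] = 0.231542, running G = 1.954608
t=4: π = [0.3019, 0.2994, 0.2558, 0.1429], E[r] = 0.6731, γ^t·E[r] = 0.161618, running G = 2.116226
t=5: π = [0.3019, 0.2995, 0.2558, 0.1429], E[r] = 0.6729, γ^t·E[r] = 0.113092, running G = 2.229318
t=6: π = [0.3018, 0.2995, 0.2558, 0.1429], E[r] = 0.6728, γ^t·E[r] = 0.079157, running G = 2.308474

G = 2.3085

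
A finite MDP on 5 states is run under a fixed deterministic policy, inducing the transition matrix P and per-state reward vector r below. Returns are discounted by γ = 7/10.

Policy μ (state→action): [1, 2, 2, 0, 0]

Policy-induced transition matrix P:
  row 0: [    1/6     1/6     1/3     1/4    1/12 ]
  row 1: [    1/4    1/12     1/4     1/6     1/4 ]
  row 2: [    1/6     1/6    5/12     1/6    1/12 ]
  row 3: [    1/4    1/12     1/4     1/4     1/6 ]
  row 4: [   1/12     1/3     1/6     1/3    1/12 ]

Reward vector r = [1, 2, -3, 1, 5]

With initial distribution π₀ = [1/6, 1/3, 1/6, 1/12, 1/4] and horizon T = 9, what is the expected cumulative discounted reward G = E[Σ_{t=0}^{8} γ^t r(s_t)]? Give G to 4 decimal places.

G = 2.8301

t=0: π = [0.1667, 0.3333, 0.1667, 0.0833, 0.2500], E[r] = 1.6667, γ^t·E[r] = 1.666667, running G = 1.666667
t=1: π = [0.1806, 0.1736, 0.2708, 0.2292, 0.1458], E[r] = 0.6736, γ^t·E[r] = 0.471528, running G = 2.138194
t=2: π = [0.1881, 0.1574, 0.2980, 0.2251, 0.1314], E[r] = 0.4907, γ^t·E[r] = 0.240463, running G = 2.378657
t=3: π = [0.1876, 0.1567, 0.3044, 0.2230, 0.1283], E[r] = 0.4524, γ^t·E[r] = 0.155174, running G = 2.533831
t=4: π = [0.1876, 0.1564, 0.3057, 0.2223, 0.1280], E[r] = 0.4458, γ^t·E[r] = 0.107048, running G = 2.640879
t=5: π = [0.1876, 0.1564, 0.3059, 0.2222, 0.1279], E[r] = 0.4445, γ^t·E[r] = 0.074708, running G = 2.715587
t=6: π = [0.1876, 0.1564, 0.3060, 0.2221, 0.1279], E[r] = 0.4443, γ^t·E[r] = 0.052272, running G = 2.767859
t=7: π = [0.1876, 0.1564, 0.3060, 0.2221, 0.1279], E[r] = 0.4443, γ^t·E[r] = 0.036587, running G = 2.804446
t=8: π = [0.1876, 0.1564, 0.3060, 0.2221, 0.1279], E[r] = 0.4443, γ^t·E[r] = 0.025610, running G = 2.830056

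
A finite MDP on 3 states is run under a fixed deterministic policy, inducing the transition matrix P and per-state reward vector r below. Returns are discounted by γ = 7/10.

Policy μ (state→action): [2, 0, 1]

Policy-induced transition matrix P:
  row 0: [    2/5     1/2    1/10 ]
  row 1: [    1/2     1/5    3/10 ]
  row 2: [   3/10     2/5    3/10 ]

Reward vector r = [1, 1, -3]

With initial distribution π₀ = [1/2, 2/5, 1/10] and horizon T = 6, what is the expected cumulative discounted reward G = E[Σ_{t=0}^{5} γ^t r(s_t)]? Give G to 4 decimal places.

G = 0.9104

t=0: π = [0.5000, 0.4000, 0.1000], E[r] = 0.6000, γ^t·E[r] = 0.600000, running G = 0.600000
t=1: π = [0.4300, 0.3700, 0.2000], E[r] = 0.2000, γ^t·E[r] = 0.140000, running G = 0.740000
t=2: π = [0.4170, 0.3690, 0.2140], E[r] = 0.1440, γ^t·E[r] = 0.070560, running G = 0.810560
t=3: π = [0.4155, 0.3679, 0.2166], E[r] = 0.1336, γ^t·E[r] = 0.045825, running G = 0.856385
t=4: π = [0.4151, 0.3680, 0.2169], E[r] = 0.1324, γ^t·E[r] = 0.031789, running G = 0.888174
t=5: π = [0.4151, 0.3679, 0.2170], E[r] = 0.1321, γ^t·E[r] = 0.022203, running G = 0.910377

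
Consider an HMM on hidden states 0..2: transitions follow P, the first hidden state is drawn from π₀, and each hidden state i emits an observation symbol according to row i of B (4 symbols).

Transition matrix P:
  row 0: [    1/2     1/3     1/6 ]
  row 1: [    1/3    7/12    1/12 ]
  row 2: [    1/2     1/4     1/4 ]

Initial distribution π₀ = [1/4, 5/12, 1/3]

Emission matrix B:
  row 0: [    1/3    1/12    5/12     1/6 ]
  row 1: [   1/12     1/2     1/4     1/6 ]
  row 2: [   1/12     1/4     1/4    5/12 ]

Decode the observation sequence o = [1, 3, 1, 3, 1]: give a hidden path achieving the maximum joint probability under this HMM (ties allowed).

path = [1, 1, 1, 1, 1]

t=0: δ = [2.083e-02, 2.083e-01, 8.333e-02]  (obs o_0=1)
t=1: δ = [1.157e-02, 2.025e-02, 8.681e-03]  ψ = [1, 1, 2]  (obs o_1=3)
t=2: δ = [5.626e-04, 5.908e-03, 5.425e-04]  ψ = [1, 1, 2]  (obs o_2=1)
t=3: δ = [3.282e-04, 5.744e-04, 2.051e-04]  ψ = [1, 1, 1]  (obs o_3=3)
t=4: δ = [1.595e-05, 1.675e-04, 1.368e-05]  ψ = [1, 1, 0]  (obs o_4=1)
backtrack: best end state = 1; path = [1, 1, 1, 1, 1]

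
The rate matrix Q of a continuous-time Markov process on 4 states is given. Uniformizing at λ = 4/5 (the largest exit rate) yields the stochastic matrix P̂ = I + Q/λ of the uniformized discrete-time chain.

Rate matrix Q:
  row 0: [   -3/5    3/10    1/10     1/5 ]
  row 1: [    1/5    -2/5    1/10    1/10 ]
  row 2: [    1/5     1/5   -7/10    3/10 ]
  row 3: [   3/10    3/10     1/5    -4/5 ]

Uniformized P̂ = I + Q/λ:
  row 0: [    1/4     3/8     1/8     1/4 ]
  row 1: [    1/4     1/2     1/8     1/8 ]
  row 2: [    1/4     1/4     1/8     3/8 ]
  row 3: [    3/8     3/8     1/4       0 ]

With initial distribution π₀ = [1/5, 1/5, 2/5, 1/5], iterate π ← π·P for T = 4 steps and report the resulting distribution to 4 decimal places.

t=0: π = [0.2000, 0.2000, 0.4000, 0.2000]
t=1: π = [0.2750, 0.3500, 0.1500, 0.2250]
t=2: π = [0.2781, 0.4000, 0.1531, 0.1688]
t=3: π = [0.2711, 0.4059, 0.1461, 0.1770]
t=4: π = [0.2721, 0.4075, 0.1471, 0.1733]

π = [0.2721, 0.4075, 0.1471, 0.1733]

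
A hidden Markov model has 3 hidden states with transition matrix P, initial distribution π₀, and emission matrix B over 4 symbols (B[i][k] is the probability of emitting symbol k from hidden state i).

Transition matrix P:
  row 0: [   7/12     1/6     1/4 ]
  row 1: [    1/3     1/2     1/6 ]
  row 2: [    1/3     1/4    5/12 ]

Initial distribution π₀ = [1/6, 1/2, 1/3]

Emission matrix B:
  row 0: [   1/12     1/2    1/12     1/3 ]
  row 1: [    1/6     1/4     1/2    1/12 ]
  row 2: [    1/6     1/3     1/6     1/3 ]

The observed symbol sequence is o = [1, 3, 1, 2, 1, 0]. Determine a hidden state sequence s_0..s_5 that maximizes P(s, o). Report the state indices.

path = [0, 0, 0, 1, 1, 1]

t=0: δ = [8.333e-02, 1.250e-01, 1.111e-01]  (obs o_0=1)
t=1: δ = [1.620e-02, 5.208e-03, 1.543e-02]  ψ = [0, 1, 2]  (obs o_1=3)
t=2: δ = [4.726e-03, 9.645e-04, 2.143e-03]  ψ = [0, 2, 2]  (obs o_2=1)
t=3: δ = [2.297e-04, 3.938e-04, 1.969e-04]  ψ = [0, 0, 0]  (obs o_3=2)
t=4: δ = [6.701e-05, 4.923e-05, 2.735e-05]  ψ = [0, 1, 2]  (obs o_4=1)
t=5: δ = [3.257e-06, 4.103e-06, 2.792e-06]  ψ = [0, 1, 0]  (obs o_5=0)
backtrack: best end state = 1; path = [0, 0, 0, 1, 1, 1]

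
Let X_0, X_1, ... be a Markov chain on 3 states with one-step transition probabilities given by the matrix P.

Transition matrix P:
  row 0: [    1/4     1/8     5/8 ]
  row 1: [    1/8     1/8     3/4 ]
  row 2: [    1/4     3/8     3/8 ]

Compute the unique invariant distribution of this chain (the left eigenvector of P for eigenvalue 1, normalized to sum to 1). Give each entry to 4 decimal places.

π = [0.2179, 0.2564, 0.5256]

Balance equations π_j = Σ_i π_i·P[i][j]:
  π_0 = 1/4·π_0 + 1/8·π_1 + 1/4·π_2
  π_1 = 1/8·π_0 + 1/8·π_1 + 3/8·π_2
  normalize: π_0 + π_1 + π_2 = 1
Solving the linear system gives exactly π = [17/78, 10/39, 41/78].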